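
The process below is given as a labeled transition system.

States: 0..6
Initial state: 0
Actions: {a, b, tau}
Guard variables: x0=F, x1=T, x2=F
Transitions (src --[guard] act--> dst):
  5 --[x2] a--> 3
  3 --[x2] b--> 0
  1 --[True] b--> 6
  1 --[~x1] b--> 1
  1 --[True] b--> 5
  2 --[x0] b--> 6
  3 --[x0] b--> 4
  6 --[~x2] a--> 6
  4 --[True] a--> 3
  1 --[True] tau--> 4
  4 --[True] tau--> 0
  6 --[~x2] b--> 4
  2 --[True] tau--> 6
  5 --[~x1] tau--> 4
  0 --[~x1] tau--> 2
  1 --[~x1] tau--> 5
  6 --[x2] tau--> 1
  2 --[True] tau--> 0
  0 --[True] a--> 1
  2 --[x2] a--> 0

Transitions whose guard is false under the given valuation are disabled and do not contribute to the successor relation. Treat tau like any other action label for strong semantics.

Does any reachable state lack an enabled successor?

Answer: DEADLOCK at state 3

Analysis:
R = {0,1,3,4,5,6}
  0: a→1  [deg 1]
  1: b→5  b→6  tau→4  [deg 3]
  3: ∅  [no exit]
  4: a→3  tau→0  [deg 2]
  5: ∅  [no exit]
  6: a→6  b→4  [deg 2]
trace reaching 3: a·tau·a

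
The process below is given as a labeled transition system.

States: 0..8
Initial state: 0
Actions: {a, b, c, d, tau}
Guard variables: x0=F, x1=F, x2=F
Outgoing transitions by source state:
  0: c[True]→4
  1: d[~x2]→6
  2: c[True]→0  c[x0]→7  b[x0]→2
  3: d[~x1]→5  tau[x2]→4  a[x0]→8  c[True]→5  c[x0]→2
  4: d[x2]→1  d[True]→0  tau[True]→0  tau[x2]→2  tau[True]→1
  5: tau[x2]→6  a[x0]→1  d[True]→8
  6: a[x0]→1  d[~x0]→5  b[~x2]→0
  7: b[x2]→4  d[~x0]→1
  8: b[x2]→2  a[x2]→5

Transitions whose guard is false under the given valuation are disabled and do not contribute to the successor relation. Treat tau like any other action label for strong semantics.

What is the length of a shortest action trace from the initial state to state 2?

Layered search for 2:
  Layer 0: {0}
  Layer 1: {4}
  Layer 2: {1}
  Layer 3: {6}
  Layer 4: {5}
  Layer 5: {8}
2 never appears.

Answer: UNREACHABLE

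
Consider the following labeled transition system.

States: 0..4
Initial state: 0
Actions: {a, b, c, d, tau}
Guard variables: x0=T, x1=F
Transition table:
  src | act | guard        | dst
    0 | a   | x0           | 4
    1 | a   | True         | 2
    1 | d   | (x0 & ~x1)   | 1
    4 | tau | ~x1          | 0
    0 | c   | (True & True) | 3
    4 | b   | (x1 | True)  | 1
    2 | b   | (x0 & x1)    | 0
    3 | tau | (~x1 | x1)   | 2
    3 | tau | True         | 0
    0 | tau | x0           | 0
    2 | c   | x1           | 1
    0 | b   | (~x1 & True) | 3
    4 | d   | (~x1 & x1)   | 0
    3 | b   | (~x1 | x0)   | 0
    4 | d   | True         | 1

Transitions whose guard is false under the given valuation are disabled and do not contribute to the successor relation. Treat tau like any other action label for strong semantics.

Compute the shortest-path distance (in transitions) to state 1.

Answer: 2

Trace:
Layered search for 1:
  Layer 0: {0}
  Layer 1: {3,4}
  Layer 2: {1,2}
depth(1)=2, e.g. a·b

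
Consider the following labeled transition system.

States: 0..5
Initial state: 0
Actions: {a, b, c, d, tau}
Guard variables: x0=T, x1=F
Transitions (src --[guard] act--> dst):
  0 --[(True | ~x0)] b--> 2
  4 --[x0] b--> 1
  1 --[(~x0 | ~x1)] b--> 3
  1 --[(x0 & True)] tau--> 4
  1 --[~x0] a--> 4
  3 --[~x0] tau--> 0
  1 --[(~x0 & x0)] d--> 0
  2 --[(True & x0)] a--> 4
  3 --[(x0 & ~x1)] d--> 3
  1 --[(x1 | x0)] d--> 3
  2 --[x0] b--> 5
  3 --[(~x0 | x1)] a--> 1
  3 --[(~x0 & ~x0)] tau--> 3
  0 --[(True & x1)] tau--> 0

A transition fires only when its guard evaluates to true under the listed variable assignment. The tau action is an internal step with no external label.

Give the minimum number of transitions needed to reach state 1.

BFS to 1:
  depth 0: {0}
  depth 1: {2}
  depth 2: {4,5}
  depth 3: {1}
first hit 1 at d=3 via b·a·b

Answer: 3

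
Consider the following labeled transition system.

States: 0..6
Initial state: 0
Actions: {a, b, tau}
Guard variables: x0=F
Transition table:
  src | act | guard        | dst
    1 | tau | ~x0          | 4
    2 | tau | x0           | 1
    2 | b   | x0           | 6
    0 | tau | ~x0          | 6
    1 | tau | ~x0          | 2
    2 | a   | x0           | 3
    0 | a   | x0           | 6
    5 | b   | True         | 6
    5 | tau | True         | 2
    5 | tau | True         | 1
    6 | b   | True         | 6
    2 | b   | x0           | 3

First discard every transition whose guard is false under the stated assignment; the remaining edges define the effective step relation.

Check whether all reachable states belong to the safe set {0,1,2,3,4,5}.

Answer: INVARIANT VIOLATED at state 6

Analysis:
Allowed set {0,1,2,3,4,5}
Reachable = {0,6}
  0: safe
  6: outside
counterexample path to 6: tau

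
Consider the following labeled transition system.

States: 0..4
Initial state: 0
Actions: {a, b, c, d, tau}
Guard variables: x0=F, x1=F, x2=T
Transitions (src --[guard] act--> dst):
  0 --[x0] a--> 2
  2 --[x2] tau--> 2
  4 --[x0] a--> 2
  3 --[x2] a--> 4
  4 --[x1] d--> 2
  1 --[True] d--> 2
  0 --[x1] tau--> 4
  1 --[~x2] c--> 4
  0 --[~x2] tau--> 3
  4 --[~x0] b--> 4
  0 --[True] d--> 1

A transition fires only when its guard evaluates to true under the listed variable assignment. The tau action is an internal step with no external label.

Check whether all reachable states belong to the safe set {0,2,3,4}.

Allowed set {0,2,3,4}
R = {0,1,2}
  0: ✓
  1: ✗ unsafe
  2: ✓
witness against invariant: d → 1

Answer: INVARIANT VIOLATED at state 1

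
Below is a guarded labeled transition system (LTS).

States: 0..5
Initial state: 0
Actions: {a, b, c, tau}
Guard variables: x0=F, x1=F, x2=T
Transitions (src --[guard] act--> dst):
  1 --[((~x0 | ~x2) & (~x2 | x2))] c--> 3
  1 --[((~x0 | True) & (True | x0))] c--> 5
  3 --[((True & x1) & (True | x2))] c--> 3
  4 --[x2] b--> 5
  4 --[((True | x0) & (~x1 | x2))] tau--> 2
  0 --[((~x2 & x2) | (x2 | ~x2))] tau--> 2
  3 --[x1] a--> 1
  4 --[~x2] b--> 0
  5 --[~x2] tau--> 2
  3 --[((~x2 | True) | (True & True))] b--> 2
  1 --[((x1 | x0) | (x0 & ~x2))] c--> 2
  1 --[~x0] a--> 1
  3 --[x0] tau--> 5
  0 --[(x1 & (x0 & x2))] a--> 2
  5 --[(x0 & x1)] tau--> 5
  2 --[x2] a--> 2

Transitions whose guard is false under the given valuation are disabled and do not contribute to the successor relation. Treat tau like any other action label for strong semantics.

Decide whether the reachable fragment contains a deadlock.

R = {0,2}
  0: tau→2  [1 out]
  2: a→2  [1 out]

Answer: DEADLOCK-FREE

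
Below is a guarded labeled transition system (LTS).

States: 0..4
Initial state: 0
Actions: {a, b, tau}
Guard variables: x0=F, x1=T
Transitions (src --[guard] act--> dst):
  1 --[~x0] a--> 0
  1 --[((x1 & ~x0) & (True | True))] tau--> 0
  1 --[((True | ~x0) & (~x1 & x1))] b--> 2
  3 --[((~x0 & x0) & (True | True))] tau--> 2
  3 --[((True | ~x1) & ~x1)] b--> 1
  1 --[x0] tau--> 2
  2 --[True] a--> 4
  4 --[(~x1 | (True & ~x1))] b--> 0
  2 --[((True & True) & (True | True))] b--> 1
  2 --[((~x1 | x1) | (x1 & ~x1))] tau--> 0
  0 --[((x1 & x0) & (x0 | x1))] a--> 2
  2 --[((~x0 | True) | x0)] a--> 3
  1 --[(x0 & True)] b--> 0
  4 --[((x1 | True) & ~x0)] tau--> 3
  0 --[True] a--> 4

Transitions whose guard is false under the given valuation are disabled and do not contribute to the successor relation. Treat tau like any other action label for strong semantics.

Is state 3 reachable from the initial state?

After dropping false guards: 8 live edges.
depth 0: {0}
depth 1: {4}  cumulative {0,4}
depth 2: {3}  cumulative {0,3,4}
Reach set: {0,3,4}
Path to 3: a·tau

Answer: REACHABLE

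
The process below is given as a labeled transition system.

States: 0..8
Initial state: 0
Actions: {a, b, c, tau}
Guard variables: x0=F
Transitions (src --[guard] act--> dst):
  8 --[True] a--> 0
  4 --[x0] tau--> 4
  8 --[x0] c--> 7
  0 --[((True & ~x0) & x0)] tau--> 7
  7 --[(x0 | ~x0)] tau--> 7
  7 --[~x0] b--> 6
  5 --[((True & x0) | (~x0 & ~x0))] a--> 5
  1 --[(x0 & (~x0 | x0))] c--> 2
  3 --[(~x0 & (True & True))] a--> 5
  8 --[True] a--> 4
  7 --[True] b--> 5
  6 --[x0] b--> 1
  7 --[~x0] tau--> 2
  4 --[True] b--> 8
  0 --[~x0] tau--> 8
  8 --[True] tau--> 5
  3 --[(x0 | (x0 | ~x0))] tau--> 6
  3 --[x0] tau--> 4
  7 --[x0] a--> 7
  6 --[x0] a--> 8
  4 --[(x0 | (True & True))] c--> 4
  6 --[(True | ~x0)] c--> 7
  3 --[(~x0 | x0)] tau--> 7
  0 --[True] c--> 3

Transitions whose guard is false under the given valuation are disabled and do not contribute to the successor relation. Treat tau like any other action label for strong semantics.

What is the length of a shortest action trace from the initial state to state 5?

Breadth-first toward 5:
  depth 0: {0}
  depth 1: {3,8}
  depth 2: {4,5,6,7}
5 enters at depth 2; path c·a

Answer: 2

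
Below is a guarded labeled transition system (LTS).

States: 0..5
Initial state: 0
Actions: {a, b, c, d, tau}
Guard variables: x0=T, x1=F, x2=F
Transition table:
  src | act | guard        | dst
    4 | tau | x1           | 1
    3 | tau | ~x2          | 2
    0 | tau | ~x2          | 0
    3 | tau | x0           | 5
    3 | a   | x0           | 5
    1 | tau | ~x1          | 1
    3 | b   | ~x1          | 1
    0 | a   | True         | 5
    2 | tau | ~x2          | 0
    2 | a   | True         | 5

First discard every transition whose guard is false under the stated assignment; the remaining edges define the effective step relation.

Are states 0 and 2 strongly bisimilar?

Bisimulation quotient by refinement:
  π0 = {{0,1,2,3,4,5}}
  π1 = {{0,2},{1},{3},{4,5}}
Fixed point at round 2; 4 class(es).
class of 0: {0,2}; class of 2: {0,2}

Answer: BISIMILAR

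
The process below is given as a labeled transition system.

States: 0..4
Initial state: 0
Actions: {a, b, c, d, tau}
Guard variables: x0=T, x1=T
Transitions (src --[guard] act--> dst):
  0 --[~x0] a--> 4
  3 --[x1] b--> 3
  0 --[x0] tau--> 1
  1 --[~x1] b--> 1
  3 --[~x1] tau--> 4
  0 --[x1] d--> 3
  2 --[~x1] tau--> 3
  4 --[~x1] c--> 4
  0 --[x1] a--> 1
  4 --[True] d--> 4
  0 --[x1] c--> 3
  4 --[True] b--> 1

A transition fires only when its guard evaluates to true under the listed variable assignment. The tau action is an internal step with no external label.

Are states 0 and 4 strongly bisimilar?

Answer: NOT BISIMILAR

Analysis:
Refine partition for ~:
  round 0: {{0,1,2,3,4}}
  round 1: {{0},{1,2},{3},{4}}
4 equivalence class(es) (converged in 2)
class of 0: {0}; class of 4: {4}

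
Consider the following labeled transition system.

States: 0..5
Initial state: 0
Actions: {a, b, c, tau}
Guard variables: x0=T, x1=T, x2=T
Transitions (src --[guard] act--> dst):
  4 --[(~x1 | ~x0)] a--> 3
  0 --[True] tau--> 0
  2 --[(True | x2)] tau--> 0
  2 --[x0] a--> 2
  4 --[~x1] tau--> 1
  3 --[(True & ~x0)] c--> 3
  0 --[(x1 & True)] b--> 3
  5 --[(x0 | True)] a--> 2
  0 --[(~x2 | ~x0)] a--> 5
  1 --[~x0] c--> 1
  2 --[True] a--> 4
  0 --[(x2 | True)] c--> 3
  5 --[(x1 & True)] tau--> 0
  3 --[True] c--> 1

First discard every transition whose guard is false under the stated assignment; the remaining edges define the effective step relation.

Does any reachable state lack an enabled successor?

Answer: DEADLOCK at state 1

Trace:
R = {0,1,3}
  0: b→3  c→3  tau→0  [3 out]
  1: ∅  [STUCK]
  3: c→1  [1 out]
witness 1: b·c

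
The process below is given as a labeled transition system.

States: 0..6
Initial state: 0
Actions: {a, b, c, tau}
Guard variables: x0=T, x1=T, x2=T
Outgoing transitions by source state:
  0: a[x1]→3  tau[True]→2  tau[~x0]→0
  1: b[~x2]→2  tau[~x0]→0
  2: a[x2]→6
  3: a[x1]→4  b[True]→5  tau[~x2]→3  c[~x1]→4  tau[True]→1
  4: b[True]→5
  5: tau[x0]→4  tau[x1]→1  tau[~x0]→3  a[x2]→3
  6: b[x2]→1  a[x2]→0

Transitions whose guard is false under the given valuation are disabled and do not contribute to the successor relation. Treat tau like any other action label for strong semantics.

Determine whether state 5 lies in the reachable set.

Answer: REACHABLE

Analysis:
Guard filter leaves 12 enabled edge(s).
L0 = {0}
L1 = {2,3}  now seen {0,2,3}
L2 = {1,4,5,6}  now seen {0,1,2,3,4,5,6}
R = {0,1,2,3,4,5,6}
Path to 5: a·b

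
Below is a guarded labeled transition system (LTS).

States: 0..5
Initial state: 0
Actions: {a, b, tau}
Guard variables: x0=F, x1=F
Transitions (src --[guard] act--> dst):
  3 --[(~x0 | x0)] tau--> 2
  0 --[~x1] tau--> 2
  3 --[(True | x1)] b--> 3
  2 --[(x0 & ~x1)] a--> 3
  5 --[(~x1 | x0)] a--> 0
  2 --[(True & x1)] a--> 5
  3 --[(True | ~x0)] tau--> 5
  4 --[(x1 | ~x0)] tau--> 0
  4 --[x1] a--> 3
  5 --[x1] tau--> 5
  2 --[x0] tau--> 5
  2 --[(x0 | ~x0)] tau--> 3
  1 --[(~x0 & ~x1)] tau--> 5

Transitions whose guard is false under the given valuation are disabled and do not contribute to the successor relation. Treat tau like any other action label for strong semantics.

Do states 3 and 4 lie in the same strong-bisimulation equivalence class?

Answer: NOT BISIMILAR

Analysis:
Bisimulation quotient by refinement:
  round 0: {{0,1,2,3,4,5}}
  round 1: {{0,1,2,4},{3},{5}}
  round 2: {{0,4},{1},{2},{3},{5}}
  round 3: {{0},{1},{2},{3},{4},{5}}
stable after 4 split(s): 6 block(s)
[3]={3}  [4]={4}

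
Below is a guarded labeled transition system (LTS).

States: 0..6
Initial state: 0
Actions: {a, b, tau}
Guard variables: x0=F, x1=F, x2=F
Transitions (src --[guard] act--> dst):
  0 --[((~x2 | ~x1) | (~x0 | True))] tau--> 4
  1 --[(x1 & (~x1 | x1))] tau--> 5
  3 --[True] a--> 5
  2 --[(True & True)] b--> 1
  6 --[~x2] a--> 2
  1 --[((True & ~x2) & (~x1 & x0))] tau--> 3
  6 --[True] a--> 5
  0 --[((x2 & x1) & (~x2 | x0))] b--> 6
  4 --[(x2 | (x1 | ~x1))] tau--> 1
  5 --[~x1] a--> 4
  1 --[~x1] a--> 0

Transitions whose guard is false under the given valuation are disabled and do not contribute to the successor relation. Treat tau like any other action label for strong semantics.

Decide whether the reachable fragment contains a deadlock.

Answer: DEADLOCK-FREE

Working:
Reach set: {0,1,4}
  0: tau→4  [deg 1]
  1: a→0  [deg 1]
  4: tau→1  [deg 1]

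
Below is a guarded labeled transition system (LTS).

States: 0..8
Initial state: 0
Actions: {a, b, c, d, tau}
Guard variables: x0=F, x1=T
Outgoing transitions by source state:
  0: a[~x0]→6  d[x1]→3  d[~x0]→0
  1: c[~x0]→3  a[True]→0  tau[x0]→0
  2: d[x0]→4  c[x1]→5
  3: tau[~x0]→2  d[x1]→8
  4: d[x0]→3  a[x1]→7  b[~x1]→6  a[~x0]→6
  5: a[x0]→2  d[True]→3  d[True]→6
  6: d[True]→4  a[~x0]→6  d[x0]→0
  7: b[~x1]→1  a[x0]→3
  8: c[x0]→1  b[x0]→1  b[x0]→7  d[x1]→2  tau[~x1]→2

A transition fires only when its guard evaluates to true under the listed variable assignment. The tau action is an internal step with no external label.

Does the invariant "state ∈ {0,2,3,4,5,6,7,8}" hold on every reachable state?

Allowed set {0,2,3,4,5,6,7,8}
R = {0,2,3,4,5,6,7,8}
  0: safe
  2: safe
  3: safe
  4: safe
  5: safe
  6: safe
  7: safe
  8: safe

Answer: INVARIANT HOLDS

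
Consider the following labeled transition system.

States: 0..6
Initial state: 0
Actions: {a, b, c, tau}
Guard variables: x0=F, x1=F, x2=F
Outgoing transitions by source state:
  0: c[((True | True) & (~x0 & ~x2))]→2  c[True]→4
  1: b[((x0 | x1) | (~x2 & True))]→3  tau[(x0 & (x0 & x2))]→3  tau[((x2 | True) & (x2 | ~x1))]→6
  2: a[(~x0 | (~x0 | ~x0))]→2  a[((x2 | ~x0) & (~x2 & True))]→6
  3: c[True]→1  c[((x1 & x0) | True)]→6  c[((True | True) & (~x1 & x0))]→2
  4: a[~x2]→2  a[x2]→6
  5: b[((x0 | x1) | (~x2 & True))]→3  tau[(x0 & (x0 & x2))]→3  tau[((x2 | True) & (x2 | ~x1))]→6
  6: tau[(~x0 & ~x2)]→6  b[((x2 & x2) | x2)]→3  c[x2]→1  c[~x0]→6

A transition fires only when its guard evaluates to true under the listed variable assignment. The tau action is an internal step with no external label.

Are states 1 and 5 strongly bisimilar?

Answer: BISIMILAR

Analysis:
Refine partition for ~:
  π0 = {{0,1,2,3,4,5,6}}
  π1 = {{0,3},{1,5},{2,4},{6}}
  π2 = {{0},{1,5},{2},{3},{4},{6}}
6 equivalence class(es) (converged in 3)
class of 1: {1,5}; class of 5: {1,5}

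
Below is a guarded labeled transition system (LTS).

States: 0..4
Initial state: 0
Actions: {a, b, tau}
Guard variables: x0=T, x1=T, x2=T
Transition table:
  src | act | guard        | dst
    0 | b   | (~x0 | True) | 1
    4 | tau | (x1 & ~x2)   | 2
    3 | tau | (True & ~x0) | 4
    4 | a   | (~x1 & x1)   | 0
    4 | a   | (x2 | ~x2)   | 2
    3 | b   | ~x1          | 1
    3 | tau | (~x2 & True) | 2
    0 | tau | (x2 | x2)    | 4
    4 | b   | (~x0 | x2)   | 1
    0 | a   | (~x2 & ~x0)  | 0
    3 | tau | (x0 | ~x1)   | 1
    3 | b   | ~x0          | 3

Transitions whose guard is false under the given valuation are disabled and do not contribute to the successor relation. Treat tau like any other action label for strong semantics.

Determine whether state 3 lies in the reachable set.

Answer: UNREACHABLE

Analysis:
Guard filter leaves 5 enabled edge(s).
L0 = {0}
L1 = {1,4}  total {0,1,4}
L2 = {2}  total {0,1,2,4}
Reach set: {0,1,2,4}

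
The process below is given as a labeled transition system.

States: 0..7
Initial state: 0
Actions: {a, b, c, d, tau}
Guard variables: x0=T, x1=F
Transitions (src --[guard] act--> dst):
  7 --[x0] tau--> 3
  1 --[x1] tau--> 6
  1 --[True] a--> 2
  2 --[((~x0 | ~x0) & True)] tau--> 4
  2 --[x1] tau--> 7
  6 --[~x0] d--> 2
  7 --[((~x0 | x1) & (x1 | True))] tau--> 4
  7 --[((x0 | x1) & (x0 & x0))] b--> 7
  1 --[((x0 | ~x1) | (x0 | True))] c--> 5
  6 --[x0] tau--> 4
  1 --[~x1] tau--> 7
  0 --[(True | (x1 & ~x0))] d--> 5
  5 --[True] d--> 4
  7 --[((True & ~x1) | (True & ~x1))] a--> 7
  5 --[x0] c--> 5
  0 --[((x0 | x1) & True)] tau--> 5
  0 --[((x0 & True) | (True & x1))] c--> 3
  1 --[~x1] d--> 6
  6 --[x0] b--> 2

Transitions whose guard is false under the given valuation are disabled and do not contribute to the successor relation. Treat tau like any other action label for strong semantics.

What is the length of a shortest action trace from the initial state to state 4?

Layered search for 4:
  depth 0: {0}
  depth 1: {3,5}
  depth 2: {4}
depth(4)=2, e.g. d·d

Answer: 2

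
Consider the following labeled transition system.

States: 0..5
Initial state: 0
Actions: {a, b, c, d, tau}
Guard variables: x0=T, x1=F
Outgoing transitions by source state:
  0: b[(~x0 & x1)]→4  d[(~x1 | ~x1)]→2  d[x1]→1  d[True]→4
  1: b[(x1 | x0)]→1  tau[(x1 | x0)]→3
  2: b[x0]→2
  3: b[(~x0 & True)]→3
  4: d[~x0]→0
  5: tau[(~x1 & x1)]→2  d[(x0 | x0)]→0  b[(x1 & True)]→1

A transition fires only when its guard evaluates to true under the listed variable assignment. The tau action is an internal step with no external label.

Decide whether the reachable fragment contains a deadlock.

Answer: DEADLOCK at state 4

Working:
R = {0,2,4}
  0: d→2  d→4  [2 exit(s)]
  2: b→2  [1 exit(s)]
  4: ∅  [STUCK]
trace reaching 4: d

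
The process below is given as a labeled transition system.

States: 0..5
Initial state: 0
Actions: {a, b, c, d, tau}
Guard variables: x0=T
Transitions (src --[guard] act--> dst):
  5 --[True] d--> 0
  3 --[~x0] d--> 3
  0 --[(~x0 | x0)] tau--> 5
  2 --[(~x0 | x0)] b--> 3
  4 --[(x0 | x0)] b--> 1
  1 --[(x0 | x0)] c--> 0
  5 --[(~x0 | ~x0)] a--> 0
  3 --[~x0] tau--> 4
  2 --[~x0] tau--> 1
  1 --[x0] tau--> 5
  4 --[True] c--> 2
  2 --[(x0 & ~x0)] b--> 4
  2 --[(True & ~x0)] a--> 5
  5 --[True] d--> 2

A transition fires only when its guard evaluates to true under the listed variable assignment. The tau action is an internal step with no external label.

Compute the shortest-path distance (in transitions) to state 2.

BFS to 2:
  Layer 0: {0}
  Layer 1: {5}
  Layer 2: {2}
first hit 2 at d=2 via tau·d

Answer: 2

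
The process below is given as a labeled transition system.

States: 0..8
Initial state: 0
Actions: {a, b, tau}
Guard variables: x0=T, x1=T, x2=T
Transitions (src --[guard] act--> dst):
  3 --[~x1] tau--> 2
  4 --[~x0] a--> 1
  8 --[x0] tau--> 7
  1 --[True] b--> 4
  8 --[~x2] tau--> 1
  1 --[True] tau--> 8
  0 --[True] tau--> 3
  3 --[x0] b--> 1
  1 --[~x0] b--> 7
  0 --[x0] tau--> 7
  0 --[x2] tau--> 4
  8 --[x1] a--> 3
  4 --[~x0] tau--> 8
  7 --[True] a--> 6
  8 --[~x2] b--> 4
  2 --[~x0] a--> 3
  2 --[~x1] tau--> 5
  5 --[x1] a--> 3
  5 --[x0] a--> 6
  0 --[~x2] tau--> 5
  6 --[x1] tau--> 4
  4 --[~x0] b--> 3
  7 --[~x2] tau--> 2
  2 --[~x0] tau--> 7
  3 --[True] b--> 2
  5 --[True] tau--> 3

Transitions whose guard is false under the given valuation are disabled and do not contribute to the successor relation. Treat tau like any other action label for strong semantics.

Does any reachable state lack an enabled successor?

Reach set: {0,1,2,3,4,6,7,8}
  0: tau→3  tau→4  tau→7  [deg 3]
  1: b→4  tau→8  [deg 2]
  2: ∅  [STUCK]
  3: b→1  b→2  [deg 2]
  4: ∅  [STUCK]
  6: tau→4  [deg 1]
  7: a→6  [deg 1]
  8: a→3  tau→7  [deg 2]
witness 2: tau·b

Answer: DEADLOCK at state 2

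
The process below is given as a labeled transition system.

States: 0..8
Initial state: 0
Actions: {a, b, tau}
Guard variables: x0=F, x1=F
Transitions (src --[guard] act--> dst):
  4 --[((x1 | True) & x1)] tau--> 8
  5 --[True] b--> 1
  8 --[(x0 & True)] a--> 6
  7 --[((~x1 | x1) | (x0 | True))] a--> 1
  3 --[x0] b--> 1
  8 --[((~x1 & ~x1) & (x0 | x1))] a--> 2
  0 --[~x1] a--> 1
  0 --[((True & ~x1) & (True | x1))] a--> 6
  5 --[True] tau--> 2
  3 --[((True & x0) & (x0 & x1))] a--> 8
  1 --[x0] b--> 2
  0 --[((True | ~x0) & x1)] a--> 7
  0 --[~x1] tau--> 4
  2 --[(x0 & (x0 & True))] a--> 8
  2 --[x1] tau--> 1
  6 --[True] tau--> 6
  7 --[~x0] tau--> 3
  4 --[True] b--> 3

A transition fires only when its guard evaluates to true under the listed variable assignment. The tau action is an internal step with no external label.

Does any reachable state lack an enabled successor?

Reachable = {0,1,3,4,6}
  0: a→1  a→6  tau→4  [deg 3]
  1: ∅  [no exit]
  3: ∅  [no exit]
  4: b→3  [deg 1]
  6: tau→6  [deg 1]
Path to 1: a

Answer: DEADLOCK at state 1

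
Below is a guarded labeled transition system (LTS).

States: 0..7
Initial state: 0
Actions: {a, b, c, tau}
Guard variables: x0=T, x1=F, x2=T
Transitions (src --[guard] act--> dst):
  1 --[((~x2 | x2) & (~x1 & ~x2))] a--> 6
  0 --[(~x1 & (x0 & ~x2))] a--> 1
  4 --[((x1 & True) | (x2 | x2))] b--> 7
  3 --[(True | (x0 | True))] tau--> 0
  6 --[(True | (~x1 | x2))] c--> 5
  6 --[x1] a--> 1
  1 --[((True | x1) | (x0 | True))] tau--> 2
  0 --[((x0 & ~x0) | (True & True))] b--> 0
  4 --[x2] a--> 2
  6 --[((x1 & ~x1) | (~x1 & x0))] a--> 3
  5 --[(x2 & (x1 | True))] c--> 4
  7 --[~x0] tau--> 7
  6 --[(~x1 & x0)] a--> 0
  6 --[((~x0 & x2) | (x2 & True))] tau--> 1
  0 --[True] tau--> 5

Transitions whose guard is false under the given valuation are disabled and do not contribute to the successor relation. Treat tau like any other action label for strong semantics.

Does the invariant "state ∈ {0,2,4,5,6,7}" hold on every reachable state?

Safe = {0,2,4,5,6,7}
R = {0,2,4,5,7}
  0: ✓
  2: ✓
  4: ✓
  5: ✓
  7: ✓

Answer: INVARIANT HOLDS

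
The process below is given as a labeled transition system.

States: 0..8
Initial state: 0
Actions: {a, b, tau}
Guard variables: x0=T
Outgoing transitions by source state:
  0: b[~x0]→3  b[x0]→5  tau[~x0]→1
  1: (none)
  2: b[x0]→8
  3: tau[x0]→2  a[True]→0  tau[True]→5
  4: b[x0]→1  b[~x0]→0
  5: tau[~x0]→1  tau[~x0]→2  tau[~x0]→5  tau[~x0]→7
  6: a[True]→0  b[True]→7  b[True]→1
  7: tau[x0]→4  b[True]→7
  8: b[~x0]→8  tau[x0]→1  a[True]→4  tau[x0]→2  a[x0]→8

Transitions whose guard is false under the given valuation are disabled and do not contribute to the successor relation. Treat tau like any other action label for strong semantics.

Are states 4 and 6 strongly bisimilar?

Answer: NOT BISIMILAR

Analysis:
Refine partition for ~:
  P[0] = {{0,1,2,3,4,5,6,7,8}}
  P[1] = {{0,2,4},{1,5},{3,8},{6},{7}}
  P[2] = {{0,4},{1,5},{2},{3},{6},{7},{8}}
7 equivalence class(es) (converged in 3)
[4]={0,4}  [6]={6}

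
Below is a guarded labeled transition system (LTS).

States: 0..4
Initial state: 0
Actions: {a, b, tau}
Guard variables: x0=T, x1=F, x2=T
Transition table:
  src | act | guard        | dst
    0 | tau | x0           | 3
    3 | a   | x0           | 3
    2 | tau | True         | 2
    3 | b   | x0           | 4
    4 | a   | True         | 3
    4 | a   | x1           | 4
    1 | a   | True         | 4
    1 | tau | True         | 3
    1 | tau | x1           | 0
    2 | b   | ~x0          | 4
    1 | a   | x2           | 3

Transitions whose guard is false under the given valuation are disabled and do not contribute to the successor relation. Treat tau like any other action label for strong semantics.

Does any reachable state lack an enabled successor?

R = {0,3,4}
  0: tau→3  [1 exit(s)]
  3: a→3  b→4  [2 exit(s)]
  4: a→3  [1 exit(s)]

Answer: DEADLOCK-FREE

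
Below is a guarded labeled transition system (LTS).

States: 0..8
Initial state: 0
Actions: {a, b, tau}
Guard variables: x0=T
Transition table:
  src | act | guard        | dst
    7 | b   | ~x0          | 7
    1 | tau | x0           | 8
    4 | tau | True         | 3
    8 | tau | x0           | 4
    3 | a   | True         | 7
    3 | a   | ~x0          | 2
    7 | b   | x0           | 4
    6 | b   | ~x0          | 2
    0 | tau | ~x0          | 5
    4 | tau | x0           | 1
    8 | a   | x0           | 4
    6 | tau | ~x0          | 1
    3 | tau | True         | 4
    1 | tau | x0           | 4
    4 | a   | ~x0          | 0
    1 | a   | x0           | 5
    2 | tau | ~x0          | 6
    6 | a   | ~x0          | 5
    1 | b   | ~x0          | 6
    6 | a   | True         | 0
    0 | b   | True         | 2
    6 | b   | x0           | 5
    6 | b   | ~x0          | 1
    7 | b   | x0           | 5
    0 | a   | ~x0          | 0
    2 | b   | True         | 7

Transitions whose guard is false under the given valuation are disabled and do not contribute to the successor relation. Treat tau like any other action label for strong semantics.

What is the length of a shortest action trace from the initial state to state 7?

BFS to 7:
  depth 0: {0}
  depth 1: {2}
  depth 2: {7}
first hit 7 at d=2 via b·b

Answer: 2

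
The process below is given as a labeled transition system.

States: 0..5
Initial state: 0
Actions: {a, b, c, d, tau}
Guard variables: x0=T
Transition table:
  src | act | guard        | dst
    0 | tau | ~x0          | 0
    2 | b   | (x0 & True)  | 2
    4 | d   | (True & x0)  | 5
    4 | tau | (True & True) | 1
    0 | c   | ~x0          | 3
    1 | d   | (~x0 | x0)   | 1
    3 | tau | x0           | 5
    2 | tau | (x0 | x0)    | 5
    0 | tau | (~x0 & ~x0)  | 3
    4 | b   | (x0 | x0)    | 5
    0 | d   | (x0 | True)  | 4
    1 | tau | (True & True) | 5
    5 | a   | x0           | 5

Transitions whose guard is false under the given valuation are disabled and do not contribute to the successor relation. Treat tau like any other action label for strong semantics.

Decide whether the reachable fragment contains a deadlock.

Reach set: {0,1,4,5}
  0: d→4  [1 exit(s)]
  1: d→1  tau→5  [2 exit(s)]
  4: b→5  d→5  tau→1  [3 exit(s)]
  5: a→5  [1 exit(s)]

Answer: DEADLOCK-FREE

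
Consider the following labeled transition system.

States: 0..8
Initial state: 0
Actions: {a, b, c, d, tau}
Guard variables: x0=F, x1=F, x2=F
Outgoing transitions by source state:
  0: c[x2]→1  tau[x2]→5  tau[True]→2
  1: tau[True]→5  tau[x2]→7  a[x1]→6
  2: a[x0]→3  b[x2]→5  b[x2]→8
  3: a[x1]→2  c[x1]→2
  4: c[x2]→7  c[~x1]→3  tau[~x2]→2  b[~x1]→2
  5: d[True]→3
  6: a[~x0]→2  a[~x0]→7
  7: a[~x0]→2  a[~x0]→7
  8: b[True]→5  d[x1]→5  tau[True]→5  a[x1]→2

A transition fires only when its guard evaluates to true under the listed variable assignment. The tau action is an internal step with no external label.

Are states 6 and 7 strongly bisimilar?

Answer: BISIMILAR

Trace:
Refine partition for ~:
  π0 = {{0,1,2,3,4,5,6,7,8}}
  π1 = {{0,1},{2,3},{4},{5},{6,7},{8}}
  π2 = {{0},{1},{2,3},{4},{5},{6,7},{8}}
Fixed point at round 3; 7 class(es).
6∈{6,7}, 7∈{6,7}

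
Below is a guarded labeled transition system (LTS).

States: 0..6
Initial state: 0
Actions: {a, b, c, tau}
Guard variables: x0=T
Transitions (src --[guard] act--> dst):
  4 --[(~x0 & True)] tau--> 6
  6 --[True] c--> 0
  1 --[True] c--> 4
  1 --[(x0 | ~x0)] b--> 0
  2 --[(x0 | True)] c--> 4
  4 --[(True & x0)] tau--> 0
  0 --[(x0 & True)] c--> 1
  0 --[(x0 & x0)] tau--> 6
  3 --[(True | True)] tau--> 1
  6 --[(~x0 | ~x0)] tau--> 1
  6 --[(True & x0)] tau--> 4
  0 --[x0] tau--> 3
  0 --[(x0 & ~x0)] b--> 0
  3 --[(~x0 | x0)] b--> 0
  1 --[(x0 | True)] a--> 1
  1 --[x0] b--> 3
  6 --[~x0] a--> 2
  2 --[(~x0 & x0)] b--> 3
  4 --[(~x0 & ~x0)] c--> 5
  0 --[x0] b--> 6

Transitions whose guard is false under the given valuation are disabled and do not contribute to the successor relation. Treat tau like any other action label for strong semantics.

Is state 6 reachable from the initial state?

14 transition(s) survive guard evaluation.
Layer 0: {0}
Layer 1: {1,3,6}  total {0,1,3,6}
Layer 2: {4}  total {0,1,3,4,6}
Reach set: {0,1,3,4,6}
witness 6: tau

Answer: REACHABLE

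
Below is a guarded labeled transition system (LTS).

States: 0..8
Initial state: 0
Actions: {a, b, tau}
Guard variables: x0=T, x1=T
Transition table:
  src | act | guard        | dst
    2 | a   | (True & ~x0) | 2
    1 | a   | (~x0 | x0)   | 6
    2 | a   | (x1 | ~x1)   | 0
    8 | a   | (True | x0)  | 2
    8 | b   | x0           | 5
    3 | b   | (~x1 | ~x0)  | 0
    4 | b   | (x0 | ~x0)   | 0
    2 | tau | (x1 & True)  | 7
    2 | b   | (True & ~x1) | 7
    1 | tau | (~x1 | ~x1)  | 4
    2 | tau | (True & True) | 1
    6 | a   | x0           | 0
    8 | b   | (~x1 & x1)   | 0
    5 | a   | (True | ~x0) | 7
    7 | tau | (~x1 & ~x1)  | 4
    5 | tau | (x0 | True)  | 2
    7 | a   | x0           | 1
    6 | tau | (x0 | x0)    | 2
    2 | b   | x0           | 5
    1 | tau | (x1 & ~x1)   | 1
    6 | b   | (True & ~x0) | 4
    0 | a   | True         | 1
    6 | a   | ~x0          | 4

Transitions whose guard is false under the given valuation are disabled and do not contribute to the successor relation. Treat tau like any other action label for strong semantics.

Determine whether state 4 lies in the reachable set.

Guard filter leaves 14 enabled edge(s).
L0 = {0}
L1 = {1}  cumulative {0,1}
L2 = {6}  cumulative {0,1,6}
L3 = {2}  cumulative {0,1,2,6}
L4 = {5,7}  cumulative {0,1,2,5,6,7}
R = {0,1,2,5,6,7}

Answer: UNREACHABLE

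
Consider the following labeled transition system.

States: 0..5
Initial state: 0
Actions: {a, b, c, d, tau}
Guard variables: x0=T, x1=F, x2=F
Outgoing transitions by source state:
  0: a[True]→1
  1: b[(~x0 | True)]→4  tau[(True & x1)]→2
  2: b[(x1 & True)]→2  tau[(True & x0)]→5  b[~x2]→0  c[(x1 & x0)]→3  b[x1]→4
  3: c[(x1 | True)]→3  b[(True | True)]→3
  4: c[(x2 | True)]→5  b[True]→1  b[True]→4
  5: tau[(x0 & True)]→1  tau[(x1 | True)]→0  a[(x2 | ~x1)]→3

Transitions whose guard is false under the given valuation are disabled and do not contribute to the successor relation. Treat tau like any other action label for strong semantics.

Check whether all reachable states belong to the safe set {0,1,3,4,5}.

Allowed set {0,1,3,4,5}
Reach set: {0,1,3,4,5}
  0: safe
  1: safe
  3: safe
  4: safe
  5: safe

Answer: INVARIANT HOLDS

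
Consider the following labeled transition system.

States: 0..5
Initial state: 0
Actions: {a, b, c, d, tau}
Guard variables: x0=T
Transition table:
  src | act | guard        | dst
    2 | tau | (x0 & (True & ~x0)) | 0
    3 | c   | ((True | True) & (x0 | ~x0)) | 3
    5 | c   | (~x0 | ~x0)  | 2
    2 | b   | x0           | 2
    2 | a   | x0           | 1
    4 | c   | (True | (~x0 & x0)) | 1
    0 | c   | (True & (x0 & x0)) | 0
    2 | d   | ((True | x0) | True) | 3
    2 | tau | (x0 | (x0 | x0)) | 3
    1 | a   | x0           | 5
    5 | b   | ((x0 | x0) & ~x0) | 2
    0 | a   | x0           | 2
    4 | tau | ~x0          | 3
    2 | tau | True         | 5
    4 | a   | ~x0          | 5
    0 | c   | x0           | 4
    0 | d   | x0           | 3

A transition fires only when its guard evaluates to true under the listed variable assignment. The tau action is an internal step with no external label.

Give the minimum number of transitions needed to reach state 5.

Answer: 2

Working:
Breadth-first toward 5:
  L0 = {0}
  L1 = {2,3,4}
  L2 = {1,5}
5 enters at depth 2; path a·tau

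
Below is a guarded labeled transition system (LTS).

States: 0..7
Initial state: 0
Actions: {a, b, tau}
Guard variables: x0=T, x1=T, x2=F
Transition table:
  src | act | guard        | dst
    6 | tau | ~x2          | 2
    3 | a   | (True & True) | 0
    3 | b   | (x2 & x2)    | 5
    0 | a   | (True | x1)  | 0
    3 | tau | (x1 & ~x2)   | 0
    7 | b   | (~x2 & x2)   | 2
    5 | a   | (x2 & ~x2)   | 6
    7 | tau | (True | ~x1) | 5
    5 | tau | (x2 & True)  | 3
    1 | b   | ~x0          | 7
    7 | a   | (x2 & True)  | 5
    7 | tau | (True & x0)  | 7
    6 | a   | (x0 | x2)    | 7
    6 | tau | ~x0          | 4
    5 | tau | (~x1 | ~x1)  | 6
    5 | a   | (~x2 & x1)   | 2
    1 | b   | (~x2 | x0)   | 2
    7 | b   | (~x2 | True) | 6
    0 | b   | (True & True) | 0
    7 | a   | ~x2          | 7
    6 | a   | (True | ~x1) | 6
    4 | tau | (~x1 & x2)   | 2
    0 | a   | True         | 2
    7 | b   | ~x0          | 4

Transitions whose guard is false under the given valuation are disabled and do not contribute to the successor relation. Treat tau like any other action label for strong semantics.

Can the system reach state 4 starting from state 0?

Answer: UNREACHABLE

Trace:
Guard filter leaves 14 enabled edge(s).
depth 0: {0}
depth 1: {2}  cumulative {0,2}
R = {0,2}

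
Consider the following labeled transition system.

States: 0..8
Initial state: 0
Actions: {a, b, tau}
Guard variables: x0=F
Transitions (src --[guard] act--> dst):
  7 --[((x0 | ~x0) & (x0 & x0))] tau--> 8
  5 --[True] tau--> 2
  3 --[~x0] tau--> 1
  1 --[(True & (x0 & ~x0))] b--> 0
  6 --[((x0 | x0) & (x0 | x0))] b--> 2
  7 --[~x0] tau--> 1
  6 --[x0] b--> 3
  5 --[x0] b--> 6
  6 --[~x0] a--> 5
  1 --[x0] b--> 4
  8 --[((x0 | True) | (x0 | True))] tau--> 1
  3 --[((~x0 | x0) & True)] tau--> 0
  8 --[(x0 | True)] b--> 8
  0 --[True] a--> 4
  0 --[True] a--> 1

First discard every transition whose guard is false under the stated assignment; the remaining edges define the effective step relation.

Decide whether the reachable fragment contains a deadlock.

Reachable = {0,1,4}
  0: a→1  a→4  [deg 2]
  1: ∅  [no exit]
  4: ∅  [no exit]
trace reaching 1: a

Answer: DEADLOCK at state 1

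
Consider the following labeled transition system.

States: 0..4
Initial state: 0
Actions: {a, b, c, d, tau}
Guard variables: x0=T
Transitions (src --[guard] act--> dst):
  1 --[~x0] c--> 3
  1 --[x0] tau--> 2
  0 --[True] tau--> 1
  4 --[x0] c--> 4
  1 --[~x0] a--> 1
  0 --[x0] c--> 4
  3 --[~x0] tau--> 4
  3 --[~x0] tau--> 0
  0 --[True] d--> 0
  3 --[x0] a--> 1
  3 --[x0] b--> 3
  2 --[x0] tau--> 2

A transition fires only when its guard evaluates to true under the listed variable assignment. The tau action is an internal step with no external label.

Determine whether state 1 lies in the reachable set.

Answer: REACHABLE

Analysis:
After dropping false guards: 8 live edges.
depth 0: {0}
depth 1: {1,4}  now seen {0,1,4}
depth 2: {2}  now seen {0,1,2,4}
Reach set: {0,1,2,4}
witness 1: tau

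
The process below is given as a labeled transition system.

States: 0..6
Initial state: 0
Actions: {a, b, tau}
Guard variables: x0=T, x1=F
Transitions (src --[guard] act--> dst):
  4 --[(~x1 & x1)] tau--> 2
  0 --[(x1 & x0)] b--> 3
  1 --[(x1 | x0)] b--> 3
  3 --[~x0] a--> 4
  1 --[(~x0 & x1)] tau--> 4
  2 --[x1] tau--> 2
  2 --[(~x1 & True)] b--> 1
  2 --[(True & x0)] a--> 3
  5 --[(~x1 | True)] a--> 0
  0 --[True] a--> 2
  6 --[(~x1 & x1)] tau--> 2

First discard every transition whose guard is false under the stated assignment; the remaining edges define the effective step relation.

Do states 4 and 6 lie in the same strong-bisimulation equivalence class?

Refine partition for ~:
  P[0] = {{0,1,2,3,4,5,6}}
  P[1] = {{0,5},{1},{2},{3,4,6}}
  P[2] = {{0},{1},{2},{3,4,6},{5}}
5 equivalence class(es) (converged in 3)
[4]={3,4,6}  [6]={3,4,6}

Answer: BISIMILAR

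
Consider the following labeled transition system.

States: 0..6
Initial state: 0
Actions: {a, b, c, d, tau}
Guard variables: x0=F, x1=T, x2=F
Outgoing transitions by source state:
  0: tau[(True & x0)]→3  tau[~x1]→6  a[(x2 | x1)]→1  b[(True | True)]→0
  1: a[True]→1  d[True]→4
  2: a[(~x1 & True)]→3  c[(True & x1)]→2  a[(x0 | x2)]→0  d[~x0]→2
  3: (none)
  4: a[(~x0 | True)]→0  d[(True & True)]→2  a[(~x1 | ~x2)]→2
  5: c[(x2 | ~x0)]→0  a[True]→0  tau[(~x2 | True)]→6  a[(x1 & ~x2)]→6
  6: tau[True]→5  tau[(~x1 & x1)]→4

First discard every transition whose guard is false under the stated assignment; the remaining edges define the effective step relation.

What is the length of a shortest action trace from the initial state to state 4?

Layered search for 4:
  depth 0: {0}
  depth 1: {1}
  depth 2: {4}
depth(4)=2, e.g. a·d

Answer: 2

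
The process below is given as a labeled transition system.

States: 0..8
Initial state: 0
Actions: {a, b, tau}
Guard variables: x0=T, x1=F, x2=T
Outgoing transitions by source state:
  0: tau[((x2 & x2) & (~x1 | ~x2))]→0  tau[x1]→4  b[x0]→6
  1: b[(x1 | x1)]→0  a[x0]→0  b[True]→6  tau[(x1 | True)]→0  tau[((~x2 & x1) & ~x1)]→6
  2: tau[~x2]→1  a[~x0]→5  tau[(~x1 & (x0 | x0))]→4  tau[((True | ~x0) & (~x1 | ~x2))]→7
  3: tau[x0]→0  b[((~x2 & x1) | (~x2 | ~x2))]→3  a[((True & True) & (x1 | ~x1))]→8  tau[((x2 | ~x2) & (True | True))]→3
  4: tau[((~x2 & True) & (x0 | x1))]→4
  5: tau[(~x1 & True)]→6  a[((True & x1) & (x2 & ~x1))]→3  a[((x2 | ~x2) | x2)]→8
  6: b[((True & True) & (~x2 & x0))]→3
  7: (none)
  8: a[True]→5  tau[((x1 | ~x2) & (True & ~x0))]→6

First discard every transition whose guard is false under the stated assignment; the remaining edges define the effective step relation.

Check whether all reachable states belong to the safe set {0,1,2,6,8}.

Answer: INVARIANT HOLDS

Trace:
Inv-set: {0,1,2,6,8}
R = {0,6}
  0: safe
  6: safe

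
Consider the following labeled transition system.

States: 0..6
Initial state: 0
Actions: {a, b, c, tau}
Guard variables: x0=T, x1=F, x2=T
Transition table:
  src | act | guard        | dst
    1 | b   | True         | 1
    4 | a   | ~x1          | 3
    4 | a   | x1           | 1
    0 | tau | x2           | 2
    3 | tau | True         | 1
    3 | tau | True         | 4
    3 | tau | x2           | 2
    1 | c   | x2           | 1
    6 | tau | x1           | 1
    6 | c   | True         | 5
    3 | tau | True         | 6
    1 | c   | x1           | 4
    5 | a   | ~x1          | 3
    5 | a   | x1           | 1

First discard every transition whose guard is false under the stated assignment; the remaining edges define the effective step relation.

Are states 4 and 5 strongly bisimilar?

Answer: BISIMILAR

Working:
Refine partition for ~:
  round 0: {{0,1,2,3,4,5,6}}
  round 1: {{0,3},{1},{2},{4,5},{6}}
  round 2: {{0},{1},{2},{3},{4,5},{6}}
stable after 3 split(s): 6 block(s)
4∈{4,5}, 5∈{4,5}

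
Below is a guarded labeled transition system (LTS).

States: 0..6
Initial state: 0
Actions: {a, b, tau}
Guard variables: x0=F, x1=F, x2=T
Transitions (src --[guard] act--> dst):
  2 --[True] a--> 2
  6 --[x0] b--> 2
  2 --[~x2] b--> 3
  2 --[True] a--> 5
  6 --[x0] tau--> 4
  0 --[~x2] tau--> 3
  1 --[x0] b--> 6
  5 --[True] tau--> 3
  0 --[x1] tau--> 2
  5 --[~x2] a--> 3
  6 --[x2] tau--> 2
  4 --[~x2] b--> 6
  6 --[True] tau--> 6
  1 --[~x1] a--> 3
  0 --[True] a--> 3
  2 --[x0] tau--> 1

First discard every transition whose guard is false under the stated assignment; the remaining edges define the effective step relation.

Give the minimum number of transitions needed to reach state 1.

Answer: UNREACHABLE

Analysis:
Breadth-first toward 1:
  L0 = {0}
  L1 = {3}
1 never appears.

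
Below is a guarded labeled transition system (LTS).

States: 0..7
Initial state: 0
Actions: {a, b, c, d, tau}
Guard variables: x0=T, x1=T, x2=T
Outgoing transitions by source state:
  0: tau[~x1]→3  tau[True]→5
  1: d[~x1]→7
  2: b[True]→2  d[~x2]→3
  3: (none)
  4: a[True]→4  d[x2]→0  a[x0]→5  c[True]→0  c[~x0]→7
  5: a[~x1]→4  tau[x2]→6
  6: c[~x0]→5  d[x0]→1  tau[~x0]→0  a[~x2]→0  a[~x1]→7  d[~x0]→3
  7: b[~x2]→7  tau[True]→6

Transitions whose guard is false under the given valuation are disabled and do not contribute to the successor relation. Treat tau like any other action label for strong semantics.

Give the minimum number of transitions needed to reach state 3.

Answer: UNREACHABLE

Analysis:
Layered search for 3:
  Layer 0: {0}
  Layer 1: {5}
  Layer 2: {6}
  Layer 3: {1}
3 never appears.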